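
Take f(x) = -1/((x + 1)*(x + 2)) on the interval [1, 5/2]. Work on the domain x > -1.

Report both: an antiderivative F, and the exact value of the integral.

Factor the denominator ((x + 1)*(x + 2)) and decompose: f = 1/(x + 2) - 1/(x + 1); each piece integrates to a log, atan, or power term.
F(x) = -log(x + 1) + log(x + 2) is an antiderivative of f.
Check: d/dx[-log(x + 1) + log(x + 2)] = -1/(x**2 + 3*x + 2), which equals f(x).
F(5/2) = -log(7/2) + log(9/2); F(1) = -log(2) + log(3).
Integral = F(5/2) - F(1) = -log(7/2) - log(3) + log(2) + log(9/2).

Antiderivative: F(x) = -log(x + 1) + log(x + 2); value = -log(7/2) - log(3) + log(2) + log(9/2)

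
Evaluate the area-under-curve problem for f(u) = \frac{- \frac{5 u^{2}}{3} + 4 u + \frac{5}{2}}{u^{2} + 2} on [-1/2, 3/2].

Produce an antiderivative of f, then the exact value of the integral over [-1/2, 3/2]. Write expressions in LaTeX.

A candidate is checked by its d/du: the result must match f(u).
F(u) = - \frac{5 u}{3} + 2 \log{\left(u^{2} + 2 \right)} + \frac{35 \sqrt{2} \operatorname{atan}{\left(\frac{\sqrt{2} u}{2} \right)}}{12} is an antiderivative of f.
Check: d/du[- \frac{5 u}{3} + 2 \log{\left(u^{2} + 2 \right)} + \frac{35 \sqrt{2} \operatorname{atan}{\left(\frac{\sqrt{2} u}{2} \right)}}{12}] = \frac{- 10 u^{2} + 24 u + 15}{6 u^{2} + 12}, which equals f(u).
F(3/2) = - \frac{5}{2} + 2 \log{\left(\frac{17}{4} \right)} + \frac{35 \sqrt{2} \operatorname{atan}{\left(\frac{3 \sqrt{2}}{4} \right)}}{12}; F(-1/2) = - \frac{35 \sqrt{2} \operatorname{atan}{\left(\frac{\sqrt{2}}{4} \right)}}{12} + \frac{5}{6} + 2 \log{\left(\frac{9}{4} \right)}.
Integral = F(3/2) - F(-1/2) = - \frac{10}{3} - 2 \log{\left(\frac{9}{4} \right)} + \frac{35 \sqrt{2} \operatorname{atan}{\left(\frac{\sqrt{2}}{4} \right)}}{12} + 2 \log{\left(\frac{17}{4} \right)} + \frac{35 \sqrt{2} \operatorname{atan}{\left(\frac{3 \sqrt{2}}{4} \right)}}{12}.

Antiderivative: F(u) = - \frac{5 u}{3} + 2 \log{\left(u^{2} + 2 \right)} + \frac{35 \sqrt{2} \operatorname{atan}{\left(\frac{\sqrt{2} u}{2} \right)}}{12}; value = - \frac{10}{3} - 2 \log{\left(\frac{9}{4} \right)} + \frac{35 \sqrt{2} \operatorname{atan}{\left(\frac{\sqrt{2}}{4} \right)}}{12} + 2 \log{\left(\frac{17}{4} \right)} + \frac{35 \sqrt{2} \operatorname{atan}{\left(\frac{3 \sqrt{2}}{4} \right)}}{12}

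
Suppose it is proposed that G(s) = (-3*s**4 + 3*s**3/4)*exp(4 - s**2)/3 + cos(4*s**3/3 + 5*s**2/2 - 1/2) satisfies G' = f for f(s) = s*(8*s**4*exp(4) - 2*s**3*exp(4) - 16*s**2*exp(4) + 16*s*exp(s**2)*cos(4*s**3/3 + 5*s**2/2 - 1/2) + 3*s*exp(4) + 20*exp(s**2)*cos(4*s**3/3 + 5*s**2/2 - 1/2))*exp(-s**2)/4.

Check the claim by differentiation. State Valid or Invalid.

d/ds[G] = (8*s**5 - 2*s**4 - 16*s**3 - 16*s**2*exp(-4)*exp(s**2)*sin(4*s**3/3 + 5*s**2/2 - 1/2) + 3*s**2 - 20*s*exp(-4)*exp(s**2)*sin(4*s**3/3 + 5*s**2/2 - 1/2))*exp(4)*exp(-s**2)/4
d/ds[G] - f(s) = -4*s**2*sin(4*s**3/3 + 5*s**2/2 - 1/2) - 4*s**2*cos(4*s**3/3 + 5*s**2/2 - 1/2) - 5*s*sin(4*s**3/3 + 5*s**2/2 - 1/2) - 5*s*cos(4*s**3/3 + 5*s**2/2 - 1/2) != 0.

Invalid: d/ds[G] - f = -4*s**2*sin(4*s**3/3 + 5*s**2/2 - 1/2) - 4*s**2*cos(4*s**3/3 + 5*s**2/2 - 1/2) - 5*s*sin(4*s**3/3 + 5*s**2/2 - 1/2) - 5*s*cos(4*s**3/3 + 5*s**2/2 - 1/2), which is not 0.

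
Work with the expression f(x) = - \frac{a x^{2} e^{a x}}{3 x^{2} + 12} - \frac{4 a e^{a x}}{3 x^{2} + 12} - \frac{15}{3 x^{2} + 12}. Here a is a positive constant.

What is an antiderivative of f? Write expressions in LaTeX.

An antiderivative is F(x) = \frac{- 2 e^{a x} - 15 \operatorname{atan}{\left(\frac{x}{2} \right)}}{6}.

The integrand splits into summands that can be handled one at a time.
Check: d/dx[\frac{- 2 e^{a x} - 15 \operatorname{atan}{\left(\frac{x}{2} \right)}}{6}] = \frac{- a x^{2} e^{a x} - 4 a e^{a x} - 15}{3 x^{2} + 12}, which equals f(x).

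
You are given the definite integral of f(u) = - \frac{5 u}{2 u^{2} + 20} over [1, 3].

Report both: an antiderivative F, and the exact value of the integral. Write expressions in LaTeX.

Antiderivative: F(u) = - \frac{5 \log{\left(\frac{u^{2}}{2} + 5 \right)}}{4}; value = - \frac{5 \log{\left(\frac{19}{2} \right)}}{4} + \frac{5 \log{\left(\frac{11}{2} \right)}}{4}

f matches the chain-rule pattern g'(h)*h' with inner function h(u) = \frac{u^{2}}{2} + 5; substituting w = h(u) collapses the integral.
F(u) = - \frac{5 \log{\left(\frac{u^{2}}{2} + 5 \right)}}{4} is an antiderivative of f.
Check: d/du[- \frac{5 \log{\left(\frac{u^{2}}{2} + 5 \right)}}{4}] = - \frac{5 u}{2 u^{2} + 20} = f(u).
F(3) = - \frac{5 \log{\left(\frac{19}{2} \right)}}{4}; F(1) = - \frac{5 \log{\left(\frac{11}{2} \right)}}{4}.
Integral = F(3) - F(1) = - \frac{5 \log{\left(\frac{19}{2} \right)}}{4} + \frac{5 \log{\left(\frac{11}{2} \right)}}{4}.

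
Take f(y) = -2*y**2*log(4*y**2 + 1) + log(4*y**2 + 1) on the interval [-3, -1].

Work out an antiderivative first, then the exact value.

Integrate term by term and add the pieces.
F(y) = (8*y**3 + 6*y*(3 - 2*y**2)*log(4*y**2 + 1) - 42*y + 21*atan(2*y))/18 is an antiderivative of f.
Check: d/dy[(8*y**3 + 6*y*(3 - 2*y**2)*log(4*y**2 + 1) - 42*y + 21*atan(2*y))/18] = -2*y**2*log(4*y**2 + 1) + log(4*y**2 + 1) = f(y).
F(-1) = -7*atan(2)/6 - log(5)/3 + 17/9; F(-3) = -5 - 7*atan(6)/6 + 15*log(37).
Integral = F(-1) - F(-3) = -15*log(37) - 7*atan(2)/6 - log(5)/3 + 7*atan(6)/6 + 62/9.

Antiderivative: F(y) = (8*y**3 + 6*y*(3 - 2*y**2)*log(4*y**2 + 1) - 42*y + 21*atan(2*y))/18; value = -15*log(37) - 7*atan(2)/6 - log(5)/3 + 7*atan(6)/6 + 62/9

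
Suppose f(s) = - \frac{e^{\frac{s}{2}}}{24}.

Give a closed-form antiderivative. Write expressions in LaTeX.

An antiderivative is F(s) = - \frac{e^{\frac{s}{2}}}{12}.

For F(s) to be correct the identity F'(s) - f(s) = 0 must hold.
Check: d/ds[- \frac{e^{\frac{s}{2}}}{12}] = - \frac{e^{\frac{s}{2}}}{24} = f(s).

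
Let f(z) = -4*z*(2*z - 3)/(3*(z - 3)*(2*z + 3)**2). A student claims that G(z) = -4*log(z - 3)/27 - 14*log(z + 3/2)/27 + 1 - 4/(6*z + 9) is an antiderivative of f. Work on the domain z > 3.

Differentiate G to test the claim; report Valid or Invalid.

Valid. The derivative of G reproduces f.

d/dz[G] = (-8*z**2 + 12*z)/(12*z**3 - 81*z - 81)
This equals f(z) exactly, so the claim holds.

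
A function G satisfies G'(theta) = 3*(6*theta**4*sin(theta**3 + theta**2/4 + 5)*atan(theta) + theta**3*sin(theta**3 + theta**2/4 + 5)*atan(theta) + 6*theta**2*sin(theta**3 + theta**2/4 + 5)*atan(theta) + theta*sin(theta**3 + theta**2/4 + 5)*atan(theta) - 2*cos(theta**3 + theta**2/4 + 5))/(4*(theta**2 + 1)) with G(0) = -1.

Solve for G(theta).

G(theta) = -3*cos(theta**3 + theta**2/4 + 5)*atan(theta)/2 - 1

Recognize the product-rule pattern: G'(theta) = u'v + uv' with u = -3*atan(theta)/2, v = cos(theta**3 + theta**2/4 + 5), so integration by parts undoes it.
A general antiderivative is -3*cos(theta**3 + theta**2/4 + 5)*atan(theta)/2 + C.
The condition gives C = -1 - (0) = -1.
So G(theta) = -3*cos(theta**3 + theta**2/4 + 5)*atan(theta)/2 - 1.
Check: d/dtheta[-3*cos(theta**3 + theta**2/4 + 5)*atan(theta)/2 - 1] = (18*theta**4*sin(theta**3 + theta**2/4 + 5)*atan(theta) + 3*theta**3*sin(theta**3 + theta**2/4 + 5)*atan(theta) + 18*theta**2*sin(theta**3 + theta**2/4 + 5)*atan(theta) + 3*theta*sin(theta**3 + theta**2/4 + 5)*atan(theta) - 6*cos(theta**3 + theta**2/4 + 5))/(4*theta**2 + 4), which equals G'(theta).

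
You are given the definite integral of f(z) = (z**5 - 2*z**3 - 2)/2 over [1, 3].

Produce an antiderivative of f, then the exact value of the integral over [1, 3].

Check any antiderivative F(z) by computing F'(z) and comparing it with f(z).
F(z) = z**6/12 - z**4/4 - z is an antiderivative of f.
Check: d/dz[z**6/12 - z**4/4 - z] = z**5/2 - z**3 - 1, which equals f(z).
F(3) = 75/2; F(1) = -7/6.
Integral = F(3) - F(1) = 116/3.

Antiderivative: F(z) = z**6/12 - z**4/4 - z; value = 116/3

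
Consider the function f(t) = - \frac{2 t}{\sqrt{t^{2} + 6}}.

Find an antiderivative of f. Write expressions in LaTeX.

The substitution u = t^{2} + 6 works: f is exactly (dF/du)*(du/dt) for that inner function.
Check: d/dt[- 2 \sqrt{t^{2} + 6}] = - \frac{2 t}{\sqrt{t^{2} + 6}} = f(t).

An antiderivative is F(t) = - 2 \sqrt{t^{2} + 6}.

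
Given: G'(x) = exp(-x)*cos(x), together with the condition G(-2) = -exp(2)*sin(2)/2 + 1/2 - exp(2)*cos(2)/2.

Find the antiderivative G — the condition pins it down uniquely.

Recover the given G'(x) by differentiating a candidate G(x); any mismatch rules it out.
A general antiderivative is exp(-x)*sin(x)/2 - exp(-x)*cos(x)/2 + C.
The condition gives C = -exp(2)*sin(2)/2 + 1/2 - exp(2)*cos(2)/2 - (-exp(2)*sin(2)/2 - exp(2)*cos(2)/2) = 1/2.
So G(x) = (exp(x) + sin(x) - cos(x))*exp(-x)/2.
Check: d/dx[(exp(x) + sin(x) - cos(x))*exp(-x)/2] = exp(-x)*cos(x) = G'(x).

G(x) = (exp(x) + sin(x) - cos(x))*exp(-x)/2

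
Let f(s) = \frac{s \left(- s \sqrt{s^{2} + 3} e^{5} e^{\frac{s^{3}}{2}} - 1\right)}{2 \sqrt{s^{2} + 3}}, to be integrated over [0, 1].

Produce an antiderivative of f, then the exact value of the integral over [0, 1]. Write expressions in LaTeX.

Since d/ds undoes antidifferentiation here, F'(s) = f(s) is required of F(s).
F(s) = - \frac{\sqrt{s^{2} + 3}}{2} - \frac{e^{5} e^{\frac{s^{3}}{2}}}{3} is an antiderivative of f.
Check: d/ds[- \frac{\sqrt{s^{2} + 3}}{2} - \frac{e^{5} e^{\frac{s^{3}}{2}}}{3}] = \frac{- s^{2} \sqrt{s^{2} + 3} e^{5} e^{\frac{s^{3}}{2}} - s}{2 \sqrt{s^{2} + 3}}, which equals f(s).
F(1) = - \frac{e^{\frac{11}{2}}}{3} - 1; F(0) = - \frac{e^{5}}{3} - \frac{\sqrt{3}}{2}.
Integral = F(1) - F(0) = - \frac{e^{\frac{11}{2}}}{3} - 1 + \frac{\sqrt{3}}{2} + \frac{e^{5}}{3}.

Antiderivative: F(s) = - \frac{\sqrt{s^{2} + 3}}{2} - \frac{e^{5} e^{\frac{s^{3}}{2}}}{3}; value = - \frac{e^{\frac{11}{2}}}{3} - 1 + \frac{\sqrt{3}}{2} + \frac{e^{5}}{3}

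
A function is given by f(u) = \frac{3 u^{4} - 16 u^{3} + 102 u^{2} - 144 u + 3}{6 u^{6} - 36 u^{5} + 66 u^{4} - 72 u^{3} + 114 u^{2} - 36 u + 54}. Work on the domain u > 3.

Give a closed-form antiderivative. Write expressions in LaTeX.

An antiderivative is F(u) = - \frac{3 u^{2} - 8 u + 27}{6 \left(u - 3\right) \left(u^{2} + 1\right)}.

Differentiate the proposed F(u) back; it has to land on f(u) exactly.
Check: d/du[- \frac{3 u^{2} - 8 u + 27}{6 \left(u - 3\right) \left(u^{2} + 1\right)}] = \frac{3 u^{4} - 16 u^{3} + 102 u^{2} - 144 u + 3}{6 u^{6} - 36 u^{5} + 66 u^{4} - 72 u^{3} + 114 u^{2} - 36 u + 54} = f(u).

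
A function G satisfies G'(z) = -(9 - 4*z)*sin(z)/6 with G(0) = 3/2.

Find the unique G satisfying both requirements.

G(z) = -2*z*cos(z)/3 + 2*sin(z)/3 + 3*cos(z)/2

Whatever form G(z) takes, its d/dz must return the stated G'(z).
A general antiderivative is -2*z*cos(z)/3 + 2*sin(z)/3 + 3*cos(z)/2 + C.
The condition gives C = 3/2 - (3/2) = 0.
So G(z) = -2*z*cos(z)/3 + 2*sin(z)/3 + 3*cos(z)/2.
Check: d/dz[-2*z*cos(z)/3 + 2*sin(z)/3 + 3*cos(z)/2] = 2*z*sin(z)/3 - 3*sin(z)/2, which equals G'(z).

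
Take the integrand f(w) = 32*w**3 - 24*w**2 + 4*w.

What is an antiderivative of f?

f matches the chain-rule pattern g'(h)*h' with inner function h(w) = 2*w**2 - w; substituting u = h(w) collapses the integral.
Check: d/dw[8*w**4 - 8*w**3 + 2*w**2] = 32*w**3 - 24*w**2 + 4*w = f(w).

An antiderivative is F(w) = 8*w**4 - 8*w**3 + 2*w**2.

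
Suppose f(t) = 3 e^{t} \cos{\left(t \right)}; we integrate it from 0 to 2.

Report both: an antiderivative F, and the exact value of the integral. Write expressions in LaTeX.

An antiderivative F(t) passes only if d/dt[F] lands on f(t) exactly.
F(t) = \frac{3 e^{t} \sin{\left(t \right)}}{2} + \frac{3 e^{t} \cos{\left(t \right)}}{2} is an antiderivative of f.
Check: d/dt[\frac{3 e^{t} \sin{\left(t \right)}}{2} + \frac{3 e^{t} \cos{\left(t \right)}}{2}] = 3 e^{t} \cos{\left(t \right)} = f(t).
F(2) = \frac{3 e^{2} \cos{\left(2 \right)}}{2} + \frac{3 e^{2} \sin{\left(2 \right)}}{2}; F(0) = \frac{3}{2}.
Integral = F(2) - F(0) = \frac{3 e^{2} \cos{\left(2 \right)}}{2} - \frac{3}{2} + \frac{3 e^{2} \sin{\left(2 \right)}}{2}.

Antiderivative: F(t) = \frac{3 e^{t} \sin{\left(t \right)}}{2} + \frac{3 e^{t} \cos{\left(t \right)}}{2}; value = \frac{3 e^{2} \cos{\left(2 \right)}}{2} - \frac{3}{2} + \frac{3 e^{2} \sin{\left(2 \right)}}{2}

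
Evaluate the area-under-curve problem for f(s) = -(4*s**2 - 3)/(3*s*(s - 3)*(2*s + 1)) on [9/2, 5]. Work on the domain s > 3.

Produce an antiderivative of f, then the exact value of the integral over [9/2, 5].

Antiderivative: F(s) = (-7*log(s) - 11*log(s - 3) + 4*log(s + 1/2))/21; value = -11*log(5)/21 - 11*log(2)/21 + 11*log(3/2)/21 + 4*log(11/2)/21 + log(9/2)/3

Factor the denominator (3*s*(s - 3)*(2*s + 1)) and decompose: f = 8/(21*(2*s + 1)) - 11/(21*(s - 3)) - 1/(3*s); each piece integrates to a log, atan, or power term.
F(s) = (-7*log(s) - 11*log(s - 3) + 4*log(s + 1/2))/21 is an antiderivative of f.
Check: d/ds[(-7*log(s) - 11*log(s - 3) + 4*log(s + 1/2))/21] = (3 - 4*s**2)/(6*s**3 - 15*s**2 - 9*s), which equals f(s).
F(5) = -log(5)/3 - 11*log(2)/21 + 4*log(11/2)/21; F(9/2) = -log(9/2)/3 - 11*log(3/2)/21 + 4*log(5)/21.
Integral = F(5) - F(9/2) = -11*log(5)/21 - 11*log(2)/21 + 11*log(3/2)/21 + 4*log(11/2)/21 + log(9/2)/3.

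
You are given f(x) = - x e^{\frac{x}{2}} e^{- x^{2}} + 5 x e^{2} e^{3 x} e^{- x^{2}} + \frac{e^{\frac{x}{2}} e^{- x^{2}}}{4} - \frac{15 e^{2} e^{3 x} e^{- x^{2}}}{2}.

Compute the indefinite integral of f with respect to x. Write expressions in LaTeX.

F(x) = - \frac{\left(5 e^{2} - e^{- \frac{5 x}{2}}\right) e^{3 x} e^{- x^{2}}}{2} + C

f has the shape u'v + uv' for u = - \frac{5 e^{2 - x^{2}}}{2} + \frac{e^{- x^{2} - \frac{5 x}{2}}}{2} and v = e^{3 x} — it is the derivative of the product u*v.
Check: d/dx[- \frac{\left(5 e^{2} - e^{- \frac{5 x}{2}}\right) e^{3 x} e^{- x^{2}}}{2}] = \frac{\left(20 x e^{2} e^{\frac{11 x}{2}} - 4 x e^{3 x} - 30 e^{2} e^{\frac{11 x}{2}} + e^{3 x}\right) e^{- \frac{5 x}{2}} e^{- x^{2}}}{4}, which equals f(x).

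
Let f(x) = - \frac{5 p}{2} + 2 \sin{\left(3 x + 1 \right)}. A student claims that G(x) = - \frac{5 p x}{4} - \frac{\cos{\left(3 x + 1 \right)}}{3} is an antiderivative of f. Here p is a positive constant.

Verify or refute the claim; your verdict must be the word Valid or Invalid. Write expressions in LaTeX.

Invalid: d/dx[G] - f = \frac{5 p}{4} - \sin{\left(3 x + 1 \right)}, which is not 0.

d/dx[G] = - \frac{5 p}{4} + \sin{\left(3 x + 1 \right)}
d/dx[G] - f(x) = \frac{5 p}{4} - \sin{\left(3 x + 1 \right)} != 0.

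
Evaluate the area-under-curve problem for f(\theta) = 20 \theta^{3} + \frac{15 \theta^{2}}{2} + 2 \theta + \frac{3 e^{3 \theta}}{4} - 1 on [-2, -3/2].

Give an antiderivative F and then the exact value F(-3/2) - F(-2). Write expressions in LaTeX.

The integrand splits into summands that can be handled one at a time.
F(\theta) = \frac{60 \theta^{4} + 30 \theta^{3} + 12 \theta^{2} - 12 \theta + 3 e^{3 \theta} + 4}{12} is an antiderivative of f.
Check: d/d\theta[\frac{60 \theta^{4} + 30 \theta^{3} + 12 \theta^{2} - 12 \theta + 3 e^{3 \theta} + 4}{12}] = 20 \theta^{3} + \frac{15 \theta^{2}}{2} + 2 \theta + \frac{3 e^{3 \theta}}{4} - 1 = f(\theta).
F(-3/2) = \frac{1}{4 e^{\frac{9}{2}}} + \frac{503}{24}; F(-2) = \frac{1}{4 e^{6}} + \frac{199}{3}.
Integral = F(-3/2) - F(-2) = - \frac{363}{8} - \frac{1}{4 e^{6}} + \frac{1}{4 e^{\frac{9}{2}}}.

Antiderivative: F(\theta) = \frac{60 \theta^{4} + 30 \theta^{3} + 12 \theta^{2} - 12 \theta + 3 e^{3 \theta} + 4}{12}; value = - \frac{363}{8} - \frac{1}{4 e^{6}} + \frac{1}{4 e^{\frac{9}{2}}}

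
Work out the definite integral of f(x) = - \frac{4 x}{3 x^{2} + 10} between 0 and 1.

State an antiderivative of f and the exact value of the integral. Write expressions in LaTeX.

The substitution u = \frac{x^{2}}{2} + \frac{5}{3} works: f is exactly (dF/du)*(du/dx) for that inner function.
F(x) = - \frac{2 \log{\left(\frac{x^{2}}{2} + \frac{5}{3} \right)}}{3} is an antiderivative of f.
Check: d/dx[- \frac{2 \log{\left(\frac{x^{2}}{2} + \frac{5}{3} \right)}}{3}] = - \frac{4 x}{3 x^{2} + 10} = f(x).
F(1) = - \frac{2 \log{\left(\frac{13}{6} \right)}}{3}; F(0) = - \frac{2 \log{\left(\frac{5}{3} \right)}}{3}.
Integral = F(1) - F(0) = - \frac{2 \log{\left(\frac{13}{6} \right)}}{3} + \frac{2 \log{\left(\frac{5}{3} \right)}}{3}.

Antiderivative: F(x) = - \frac{2 \log{\left(\frac{x^{2}}{2} + \frac{5}{3} \right)}}{3}; value = - \frac{2 \log{\left(\frac{13}{6} \right)}}{3} + \frac{2 \log{\left(\frac{5}{3} \right)}}{3}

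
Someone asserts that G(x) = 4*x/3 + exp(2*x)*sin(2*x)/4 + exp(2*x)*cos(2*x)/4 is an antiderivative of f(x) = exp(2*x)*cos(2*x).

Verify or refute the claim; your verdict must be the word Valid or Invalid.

d/dx[G] = exp(2*x)*cos(2*x) + 4/3
d/dx[G] - f(x) = 4/3 != 0.

Invalid: d/dx[G] - f = 4/3, which is not 0.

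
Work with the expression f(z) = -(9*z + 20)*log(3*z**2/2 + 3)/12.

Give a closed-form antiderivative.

An antiderivative is F(z) = -3*z**2*log(3*z**2/2 + 3)/8 + 3*z**2/8 - 5*z*log(3*z**2/2 + 3)/3 + 10*z/3 - 3*log(z**2 + 2)/4 - 10*sqrt(2)*atan(sqrt(2)*z/2)/3.

An antiderivative F(z) passes only if d/dz[F] lands on f(z) exactly.
Check: d/dz[-3*z**2*log(3*z**2/2 + 3)/8 + 3*z**2/8 - 5*z*log(3*z**2/2 + 3)/3 + 10*z/3 - 3*log(z**2 + 2)/4 - 10*sqrt(2)*atan(sqrt(2)*z/2)/3] = -3*z*log(z**2/2 + 1)/4 - 3*z*log(3)/4 - 5*log(z**2/2 + 1)/3 - 5*log(3)/3, which equals f(z).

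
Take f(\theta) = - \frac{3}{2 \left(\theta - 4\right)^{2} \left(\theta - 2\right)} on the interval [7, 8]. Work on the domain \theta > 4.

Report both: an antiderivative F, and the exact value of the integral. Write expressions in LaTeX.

Antiderivative: F(\theta) = - \frac{3 \left(- \theta \log{\left(\theta - 4 \right)} + \theta \log{\left(\theta - 2 \right)} + 4 \log{\left(\theta - 4 \right)} - 4 \log{\left(\theta - 2 \right)} - 2\right)}{8 \left(\theta - 4\right)}; value = - \frac{3 \log{\left(6 \right)}}{8} - \frac{3 \log{\left(3 \right)}}{8} - \frac{1}{16} + \frac{3 \log{\left(4 \right)}}{8} + \frac{3 \log{\left(5 \right)}}{8}

Factor the denominator (2 \left(\theta - 4\right)^{2} \left(\theta - 2\right)) and decompose: f = - \frac{3}{8 \left(\theta - 2\right)} + \frac{3}{8 \left(\theta - 4\right)} - \frac{3}{4 \left(\theta - 4\right)^{2}}; each piece integrates to a log, atan, or power term.
F(\theta) = - \frac{3 \left(- \theta \log{\left(\theta - 4 \right)} + \theta \log{\left(\theta - 2 \right)} + 4 \log{\left(\theta - 4 \right)} - 4 \log{\left(\theta - 2 \right)} - 2\right)}{8 \left(\theta - 4\right)} is an antiderivative of f.
Check: d/d\theta[- \frac{3 \left(- \theta \log{\left(\theta - 4 \right)} + \theta \log{\left(\theta - 2 \right)} + 4 \log{\left(\theta - 4 \right)} - 4 \log{\left(\theta - 2 \right)} - 2\right)}{8 \left(\theta - 4\right)}] = - \frac{3}{2 \theta^{3} - 20 \theta^{2} + 64 \theta - 64}, which equals f(\theta).
F(8) = - \frac{3 \log{\left(6 \right)}}{8} + \frac{3}{16} + \frac{3 \log{\left(4 \right)}}{8}; F(7) = - \frac{3 \log{\left(5 \right)}}{8} + \frac{1}{4} + \frac{3 \log{\left(3 \right)}}{8}.
Integral = F(8) - F(7) = - \frac{3 \log{\left(6 \right)}}{8} - \frac{3 \log{\left(3 \right)}}{8} - \frac{1}{16} + \frac{3 \log{\left(4 \right)}}{8} + \frac{3 \log{\left(5 \right)}}{8}.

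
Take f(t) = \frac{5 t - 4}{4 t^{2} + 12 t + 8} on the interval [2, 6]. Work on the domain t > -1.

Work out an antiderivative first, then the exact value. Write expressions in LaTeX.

The denominator factors as 4 \left(t + 1\right) \left(t + 2\right); partial fractions split f into directly integrable pieces: \frac{7}{2 \left(t + 2\right)} - \frac{9}{4 \left(t + 1\right)}.
F(t) = \frac{- 9 \log{\left(t + 1 \right)} + 14 \log{\left(t + 2 \right)}}{4} is an antiderivative of f.
Check: d/dt[\frac{- 9 \log{\left(t + 1 \right)} + 14 \log{\left(t + 2 \right)}}{4}] = \frac{5 t - 4}{4 t^{2} + 12 t + 8} = f(t).
F(6) = - \frac{9 \log{\left(7 \right)}}{4} + \frac{7 \log{\left(8 \right)}}{2}; F(2) = - \frac{9 \log{\left(3 \right)}}{4} + \frac{7 \log{\left(4 \right)}}{2}.
Integral = F(6) - F(2) = - \frac{7 \log{\left(4 \right)}}{2} - \frac{9 \log{\left(7 \right)}}{4} + \frac{9 \log{\left(3 \right)}}{4} + \frac{7 \log{\left(8 \right)}}{2}.

Antiderivative: F(t) = \frac{- 9 \log{\left(t + 1 \right)} + 14 \log{\left(t + 2 \right)}}{4}; value = - \frac{7 \log{\left(4 \right)}}{2} - \frac{9 \log{\left(7 \right)}}{4} + \frac{9 \log{\left(3 \right)}}{4} + \frac{7 \log{\left(8 \right)}}{2}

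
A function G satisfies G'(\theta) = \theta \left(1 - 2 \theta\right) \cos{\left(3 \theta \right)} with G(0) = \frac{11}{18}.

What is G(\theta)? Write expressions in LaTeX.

Since d/d\theta undoes antidifferentiation here, G(\theta) must give back the stated G'(\theta).
A general antiderivative is - \frac{2 \theta^{2} \sin{\left(3 \theta \right)}}{3} + \frac{\theta \sin{\left(3 \theta \right)}}{3} - \frac{4 \theta \cos{\left(3 \theta \right)}}{9} + \frac{4 \sin{\left(3 \theta \right)}}{27} + \frac{\cos{\left(3 \theta \right)}}{9} + C.
The condition gives C = \frac{11}{18} - (\frac{1}{9}) = \frac{1}{2}.
So G(\theta) = - \frac{2 \theta^{2} \sin{\left(3 \theta \right)}}{3} + \frac{\theta \sin{\left(3 \theta \right)}}{3} - \frac{4 \theta \cos{\left(3 \theta \right)}}{9} + \frac{4 \sin{\left(3 \theta \right)}}{27} + \frac{\cos{\left(3 \theta \right)}}{9} + \frac{1}{2}.
Check: d/d\theta[- \frac{2 \theta^{2} \sin{\left(3 \theta \right)}}{3} + \frac{\theta \sin{\left(3 \theta \right)}}{3} - \frac{4 \theta \cos{\left(3 \theta \right)}}{9} + \frac{4 \sin{\left(3 \theta \right)}}{27} + \frac{\cos{\left(3 \theta \right)}}{9} + \frac{1}{2}] = - 2 \theta^{2} \cos{\left(3 \theta \right)} + \theta \cos{\left(3 \theta \right)}, which equals G'(\theta).

G(\theta) = - \frac{2 \theta^{2} \sin{\left(3 \theta \right)}}{3} + \frac{\theta \sin{\left(3 \theta \right)}}{3} - \frac{4 \theta \cos{\left(3 \theta \right)}}{9} + \frac{4 \sin{\left(3 \theta \right)}}{27} + \frac{\cos{\left(3 \theta \right)}}{9} + \frac{1}{2}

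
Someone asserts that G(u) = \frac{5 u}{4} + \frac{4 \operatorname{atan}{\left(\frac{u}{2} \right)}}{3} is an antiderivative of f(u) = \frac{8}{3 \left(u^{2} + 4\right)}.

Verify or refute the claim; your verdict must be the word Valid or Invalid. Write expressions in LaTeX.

Invalid: d/du[G] - f = \frac{5}{4}, which is not 0.

d/du[G] = \frac{15 u^{2} + 92}{12 u^{2} + 48}
d/du[G] - f(u) = \frac{5}{4} != 0.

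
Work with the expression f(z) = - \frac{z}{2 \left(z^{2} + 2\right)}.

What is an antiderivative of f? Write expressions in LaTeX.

An antiderivative is F(z) = - \frac{\log{\left(2 z^{2} + 4 \right)}}{4}.

The substitution u = 2 z^{2} + 4 works: f is exactly (dF/du)*(du/dz) for that inner function.
Check: d/dz[- \frac{\log{\left(2 z^{2} + 4 \right)}}{4}] = - \frac{z}{2 z^{2} + 4}, which equals f(z).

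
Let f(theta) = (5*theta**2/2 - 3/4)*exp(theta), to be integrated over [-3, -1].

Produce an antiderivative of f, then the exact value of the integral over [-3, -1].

Antiderivative: F(theta) = (10*theta**2 - 20*theta + 17)*exp(theta)/4; value = -167*exp(-3)/4 + 47*exp(-1)/4

Recognize the product-rule pattern: f = u'v + uv' with u = 5*theta**2/2 - 5*theta + 17/4, v = exp(theta), so integration by parts undoes it.
F(theta) = (10*theta**2 - 20*theta + 17)*exp(theta)/4 is an antiderivative of f.
Check: d/dtheta[(10*theta**2 - 20*theta + 17)*exp(theta)/4] = 5*theta**2*exp(theta)/2 - 3*exp(theta)/4, which equals f(theta).
F(-1) = 47*exp(-1)/4; F(-3) = 167*exp(-3)/4.
Integral = F(-1) - F(-3) = -167*exp(-3)/4 + 47*exp(-1)/4.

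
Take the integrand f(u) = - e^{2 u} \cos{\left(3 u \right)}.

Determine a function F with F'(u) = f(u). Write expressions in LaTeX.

An antiderivative is F(u) = \frac{\left(- 3 \sin{\left(3 u \right)} - 2 \cos{\left(3 u \right)}\right) e^{2 u}}{13}.

Since d/du undoes antidifferentiation here, F'(u) = f(u) is required of F(u).
Check: d/du[\frac{\left(- 3 \sin{\left(3 u \right)} - 2 \cos{\left(3 u \right)}\right) e^{2 u}}{13}] = - e^{2 u} \cos{\left(3 u \right)} = f(u).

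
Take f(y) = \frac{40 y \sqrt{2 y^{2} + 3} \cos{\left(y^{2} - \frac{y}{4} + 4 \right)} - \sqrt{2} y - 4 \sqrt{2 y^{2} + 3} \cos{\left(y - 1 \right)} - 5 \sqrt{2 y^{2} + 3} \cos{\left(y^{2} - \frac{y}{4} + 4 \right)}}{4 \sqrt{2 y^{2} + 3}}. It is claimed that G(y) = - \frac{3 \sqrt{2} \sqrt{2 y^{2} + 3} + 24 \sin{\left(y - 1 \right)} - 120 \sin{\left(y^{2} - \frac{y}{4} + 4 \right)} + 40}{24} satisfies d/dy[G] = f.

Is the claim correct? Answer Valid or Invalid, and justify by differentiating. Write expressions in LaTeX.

Valid: G'(y) = f(y).

d/dy[G] = \frac{40 y \sqrt{2 y^{2} + 3} \cos{\left(y^{2} - \frac{y}{4} + 4 \right)} - \sqrt{2} y - 4 \sqrt{2 y^{2} + 3} \cos{\left(y - 1 \right)} - 5 \sqrt{2 y^{2} + 3} \cos{\left(y^{2} - \frac{y}{4} + 4 \right)}}{4 \sqrt{2 y^{2} + 3}}
This equals f(y) exactly, so the claim holds.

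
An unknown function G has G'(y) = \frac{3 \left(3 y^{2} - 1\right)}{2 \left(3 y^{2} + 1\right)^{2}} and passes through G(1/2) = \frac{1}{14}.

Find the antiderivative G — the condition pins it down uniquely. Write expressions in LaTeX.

G'(y) has the shape u'v + uv' for u = - \frac{y}{2} and v = \frac{1}{y^{2} + \frac{1}{3}} — it is the derivative of the product u*v.
A general antiderivative is - \frac{y}{2 \left(y^{2} + \frac{1}{3}\right)} + C.
The condition gives C = \frac{1}{14} - (- \frac{3}{7}) = \frac{1}{2}.
So G(y) = \frac{3 y^{2} - 3 y + 1}{6 y^{2} + 2}.
Check: d/dy[\frac{3 y^{2} - 3 y + 1}{6 y^{2} + 2}] = \frac{9 y^{2} - 3}{18 y^{4} + 12 y^{2} + 2}, which equals G'(y).

G(y) = \frac{3 y^{2} - 3 y + 1}{6 y^{2} + 2}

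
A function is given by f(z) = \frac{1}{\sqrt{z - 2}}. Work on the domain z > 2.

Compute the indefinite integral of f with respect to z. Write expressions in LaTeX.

Recover f(z) by differentiating a candidate F(z); any mismatch rules it out.
Check: d/dz[2 \sqrt{z - 2}] = \frac{1}{\sqrt{z - 2}} = f(z).

F(z) = 2 \sqrt{z - 2} + C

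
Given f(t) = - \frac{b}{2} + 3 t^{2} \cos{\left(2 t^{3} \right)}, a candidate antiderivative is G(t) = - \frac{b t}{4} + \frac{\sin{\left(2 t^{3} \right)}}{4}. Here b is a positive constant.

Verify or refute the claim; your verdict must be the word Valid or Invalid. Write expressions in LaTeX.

Invalid: d/dt[G] - f = \frac{b}{4} - \frac{3 t^{2} \cos{\left(2 t^{3} \right)}}{2}, which is not 0.

d/dt[G] = - \frac{b}{4} + \frac{3 t^{2} \cos{\left(2 t^{3} \right)}}{2}
d/dt[G] - f(t) = \frac{b}{4} - \frac{3 t^{2} \cos{\left(2 t^{3} \right)}}{2} != 0.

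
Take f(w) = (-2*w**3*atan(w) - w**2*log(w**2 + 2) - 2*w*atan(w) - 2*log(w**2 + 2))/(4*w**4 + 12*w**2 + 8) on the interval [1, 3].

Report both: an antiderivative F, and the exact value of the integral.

Antiderivative: F(w) = -log(w**2 + 2)*atan(w)/4; value = -log(11)*atan(3)/4 + pi*log(3)/16

Recognize the product-rule pattern: f = u'v + uv' with u = -atan(w)/4, v = log(w**2 + 2), so integration by parts undoes it.
F(w) = -log(w**2 + 2)*atan(w)/4 is an antiderivative of f.
Check: d/dw[-log(w**2 + 2)*atan(w)/4] = (-2*w**3*atan(w) - w**2*log(w**2 + 2) - 2*w*atan(w) - 2*log(w**2 + 2))/(4*w**4 + 12*w**2 + 8) = f(w).
F(3) = -log(11)*atan(3)/4; F(1) = -pi*log(3)/16.
Integral = F(3) - F(1) = -log(11)*atan(3)/4 + pi*log(3)/16.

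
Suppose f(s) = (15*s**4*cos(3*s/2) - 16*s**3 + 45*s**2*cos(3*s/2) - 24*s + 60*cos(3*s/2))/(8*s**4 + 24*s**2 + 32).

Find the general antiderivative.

An antiderivative F(s) passes only if d/ds[F] lands on f(s) exactly.
Check: d/ds[-(2*log(s**4 + 3*s**2 + 4) - 5*sin(3*s/2))/4] = (15*s**4*cos(3*s/2) - 16*s**3 + 45*s**2*cos(3*s/2) - 24*s + 60*cos(3*s/2))/(8*s**4 + 24*s**2 + 32) = f(s).

F(s) = -(2*log(s**4 + 3*s**2 + 4) - 5*sin(3*s/2))/4 + C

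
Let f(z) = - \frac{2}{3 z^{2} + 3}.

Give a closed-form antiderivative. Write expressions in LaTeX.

An antiderivative is F(z) = - \frac{2 \operatorname{atan}{\left(z \right)}}{3}.

For F(z) to be correct the identity F'(z) - f(z) = 0 must hold.
Check: d/dz[- \frac{2 \operatorname{atan}{\left(z \right)}}{3}] = - \frac{2}{3 z^{2} + 3} = f(z).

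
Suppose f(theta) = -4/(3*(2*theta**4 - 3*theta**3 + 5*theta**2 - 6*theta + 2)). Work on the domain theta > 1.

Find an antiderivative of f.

An antiderivative is F(theta) = -4*log(theta - 1)/9 + 16*log(theta - 1/2)/27 - 2*log(theta**2 + 2)/27 + 2*sqrt(2)*atan(sqrt(2)*theta/2)/27.

Factor the denominator (3*(theta - 1)*(2*theta - 1)*(theta**2 + 2)) and decompose: f = -4*(theta - 1)/(27*(theta**2 + 2)) + 32/(27*(2*theta - 1)) - 4/(9*(theta - 1)); each piece integrates to a log, atan, or power term.
Check: d/dtheta[-4*log(theta - 1)/9 + 16*log(theta - 1/2)/27 - 2*log(theta**2 + 2)/27 + 2*sqrt(2)*atan(sqrt(2)*theta/2)/27] = -4/(6*theta**4 - 9*theta**3 + 15*theta**2 - 18*theta + 6), which equals f(theta).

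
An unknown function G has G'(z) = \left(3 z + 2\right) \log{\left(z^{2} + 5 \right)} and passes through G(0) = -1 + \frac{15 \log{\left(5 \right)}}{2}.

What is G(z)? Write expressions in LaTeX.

G(z) = \frac{3 z^{2} \log{\left(z^{2} + 5 \right)} - 3 z^{2} + 4 z \log{\left(z^{2} + 5 \right)} - 8 z + 15 \log{\left(z^{2} + 5 \right)} + 8 \sqrt{5} \operatorname{atan}{\left(\frac{\sqrt{5} z}{5} \right)} - 2}{2}

Differentiate the proposed G(z) back; it has to land on the given G'(z).
A general antiderivative is - \frac{3 z^{2}}{2} - 4 z + \left(\frac{3 z^{2}}{2} + 2 z\right) \log{\left(z^{2} + 5 \right)} + \frac{15 \log{\left(z^{2} + 5 \right)}}{2} + 4 \sqrt{5} \operatorname{atan}{\left(\frac{\sqrt{5} z}{5} \right)} + C.
The condition gives C = -1 + \frac{15 \log{\left(5 \right)}}{2} - (\frac{15 \log{\left(5 \right)}}{2}) = -1.
So G(z) = \frac{3 z^{2} \log{\left(z^{2} + 5 \right)} - 3 z^{2} + 4 z \log{\left(z^{2} + 5 \right)} - 8 z + 15 \log{\left(z^{2} + 5 \right)} + 8 \sqrt{5} \operatorname{atan}{\left(\frac{\sqrt{5} z}{5} \right)} - 2}{2}.
Check: d/dz[\frac{3 z^{2} \log{\left(z^{2} + 5 \right)} - 3 z^{2} + 4 z \log{\left(z^{2} + 5 \right)} - 8 z + 15 \log{\left(z^{2} + 5 \right)} + 8 \sqrt{5} \operatorname{atan}{\left(\frac{\sqrt{5} z}{5} \right)} - 2}{2}] = 3 z \log{\left(z^{2} + 5 \right)} + 2 \log{\left(z^{2} + 5 \right)}, which equals G'(z).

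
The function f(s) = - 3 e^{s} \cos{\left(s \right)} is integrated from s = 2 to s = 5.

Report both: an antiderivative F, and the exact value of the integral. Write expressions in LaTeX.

An antiderivative F(s) passes only if d/ds[F] lands on f(s) exactly.
F(s) = - \frac{3 e^{s} \sin{\left(s \right)}}{2} - \frac{3 e^{s} \cos{\left(s \right)}}{2} is an antiderivative of f.
Check: d/ds[- \frac{3 e^{s} \sin{\left(s \right)}}{2} - \frac{3 e^{s} \cos{\left(s \right)}}{2}] = - 3 e^{s} \cos{\left(s \right)} = f(s).
F(5) = - \frac{3 e^{5} \cos{\left(5 \right)}}{2} - \frac{3 e^{5} \sin{\left(5 \right)}}{2}; F(2) = - \frac{3 e^{2} \sin{\left(2 \right)}}{2} - \frac{3 e^{2} \cos{\left(2 \right)}}{2}.
Integral = F(5) - F(2) = - \frac{3 e^{5} \cos{\left(5 \right)}}{2} + \frac{3 e^{2} \cos{\left(2 \right)}}{2} + \frac{3 e^{2} \sin{\left(2 \right)}}{2} - \frac{3 e^{5} \sin{\left(5 \right)}}{2}.

Antiderivative: F(s) = - \frac{3 e^{s} \sin{\left(s \right)}}{2} - \frac{3 e^{s} \cos{\left(s \right)}}{2}; value = - \frac{3 e^{5} \cos{\left(5 \right)}}{2} + \frac{3 e^{2} \cos{\left(2 \right)}}{2} + \frac{3 e^{2} \sin{\left(2 \right)}}{2} - \frac{3 e^{5} \sin{\left(5 \right)}}{2}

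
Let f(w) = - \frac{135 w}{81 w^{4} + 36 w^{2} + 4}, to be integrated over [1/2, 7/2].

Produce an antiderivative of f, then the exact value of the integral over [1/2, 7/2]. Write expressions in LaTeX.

Antiderivative: F(w) = \frac{5}{2 \left(3 w^{2} + \frac{2}{3}\right)}; value = - \frac{12960}{7633}

f matches the chain-rule pattern g'(h)*h' with inner function h(w) = 3 w^{2} + \frac{2}{3}; substituting u = h(w) collapses the integral.
F(w) = \frac{5}{2 \left(3 w^{2} + \frac{2}{3}\right)} is an antiderivative of f.
Check: d/dw[\frac{5}{2 \left(3 w^{2} + \frac{2}{3}\right)}] = - \frac{135 w}{81 w^{4} + 36 w^{2} + 4} = f(w).
F(7/2) = \frac{30}{449}; F(1/2) = \frac{30}{17}.
Integral = F(7/2) - F(1/2) = - \frac{12960}{7633}.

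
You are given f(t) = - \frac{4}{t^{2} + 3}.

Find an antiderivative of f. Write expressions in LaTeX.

A candidate is checked by its d/dt: the result must match f(t).
Check: d/dt[- \frac{4 \sqrt{3} \operatorname{atan}{\left(\frac{\sqrt{3} t}{3} \right)}}{3}] = - \frac{4}{t^{2} + 3} = f(t).

An antiderivative is F(t) = - \frac{4 \sqrt{3} \operatorname{atan}{\left(\frac{\sqrt{3} t}{3} \right)}}{3}.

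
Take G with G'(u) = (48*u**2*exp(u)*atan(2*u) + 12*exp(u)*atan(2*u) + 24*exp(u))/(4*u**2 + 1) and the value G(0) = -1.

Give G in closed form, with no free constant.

G'(u) has the shape v'r + vr' for v = 12*atan(2*u) and r = exp(u) — it is the derivative of the product v*r.
A general antiderivative is 12*exp(u)*atan(2*u) + C.
The condition gives C = -1 - (0) = -1.
So G(u) = 12*exp(u)*atan(2*u) - 1.
Check: d/du[12*exp(u)*atan(2*u) - 1] = (48*u**2*exp(u)*atan(2*u) + 12*exp(u)*atan(2*u) + 24*exp(u))/(4*u**2 + 1) = G'(u).

G(u) = 12*exp(u)*atan(2*u) - 1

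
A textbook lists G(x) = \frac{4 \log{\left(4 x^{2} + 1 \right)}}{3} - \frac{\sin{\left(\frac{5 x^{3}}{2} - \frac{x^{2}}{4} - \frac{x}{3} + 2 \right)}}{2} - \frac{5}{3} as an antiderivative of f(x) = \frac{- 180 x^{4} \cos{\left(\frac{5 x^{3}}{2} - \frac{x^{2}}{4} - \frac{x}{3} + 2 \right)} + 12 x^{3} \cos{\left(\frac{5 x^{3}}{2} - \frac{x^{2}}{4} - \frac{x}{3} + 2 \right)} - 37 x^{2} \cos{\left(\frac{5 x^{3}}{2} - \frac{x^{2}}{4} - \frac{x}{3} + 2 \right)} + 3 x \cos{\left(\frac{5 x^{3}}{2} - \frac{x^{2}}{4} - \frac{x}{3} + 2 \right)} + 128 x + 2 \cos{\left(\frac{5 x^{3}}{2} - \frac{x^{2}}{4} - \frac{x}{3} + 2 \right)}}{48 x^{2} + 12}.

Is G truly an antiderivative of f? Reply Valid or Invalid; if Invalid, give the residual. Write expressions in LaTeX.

Valid - differentiating G returns exactly f.

d/dx[G] = \frac{- 180 x^{4} \cos{\left(\frac{5 x^{3}}{2} - \frac{x^{2}}{4} - \frac{x}{3} + 2 \right)} + 12 x^{3} \cos{\left(\frac{5 x^{3}}{2} - \frac{x^{2}}{4} - \frac{x}{3} + 2 \right)} - 37 x^{2} \cos{\left(\frac{5 x^{3}}{2} - \frac{x^{2}}{4} - \frac{x}{3} + 2 \right)} + 3 x \cos{\left(\frac{5 x^{3}}{2} - \frac{x^{2}}{4} - \frac{x}{3} + 2 \right)} + 128 x + 2 \cos{\left(\frac{5 x^{3}}{2} - \frac{x^{2}}{4} - \frac{x}{3} + 2 \right)}}{48 x^{2} + 12}
This equals f(x) exactly, so the claim holds.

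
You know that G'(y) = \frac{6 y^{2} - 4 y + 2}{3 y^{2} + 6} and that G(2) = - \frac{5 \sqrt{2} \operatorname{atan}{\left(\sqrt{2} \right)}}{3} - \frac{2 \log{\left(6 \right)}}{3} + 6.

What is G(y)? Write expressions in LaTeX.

G(y) = \frac{6 y - 2 \log{\left(y^{2} + 2 \right)} - 5 \sqrt{2} \operatorname{atan}{\left(\frac{\sqrt{2} y}{2} \right)} + 6}{3}

Check a candidate G(y) by differentiating: d/dy[G] must match the given G'(y).
A general antiderivative is 2 y - \frac{2 \log{\left(y^{2} + 2 \right)}}{3} - \frac{5 \sqrt{2} \operatorname{atan}{\left(\frac{\sqrt{2} y}{2} \right)}}{3} + C.
The condition gives C = - \frac{5 \sqrt{2} \operatorname{atan}{\left(\sqrt{2} \right)}}{3} - \frac{2 \log{\left(6 \right)}}{3} + 6 - (- \frac{5 \sqrt{2} \operatorname{atan}{\left(\sqrt{2} \right)}}{3} - \frac{2 \log{\left(6 \right)}}{3} + 4) = 2.
So G(y) = \frac{6 y - 2 \log{\left(y^{2} + 2 \right)} - 5 \sqrt{2} \operatorname{atan}{\left(\frac{\sqrt{2} y}{2} \right)} + 6}{3}.
Check: d/dy[\frac{6 y - 2 \log{\left(y^{2} + 2 \right)} - 5 \sqrt{2} \operatorname{atan}{\left(\frac{\sqrt{2} y}{2} \right)} + 6}{3}] = \frac{6 y^{2} - 4 y + 2}{3 y^{2} + 6} = G'(y).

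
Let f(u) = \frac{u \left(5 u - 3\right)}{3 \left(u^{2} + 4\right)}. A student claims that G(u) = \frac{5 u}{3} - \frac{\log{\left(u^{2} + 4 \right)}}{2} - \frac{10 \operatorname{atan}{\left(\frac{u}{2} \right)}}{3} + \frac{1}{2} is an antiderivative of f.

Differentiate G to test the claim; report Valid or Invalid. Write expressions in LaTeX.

Valid. The derivative of G reproduces f.

d/du[G] = \frac{5 u^{2} - 3 u}{3 u^{2} + 12}
This equals f(u) exactly, so the claim holds.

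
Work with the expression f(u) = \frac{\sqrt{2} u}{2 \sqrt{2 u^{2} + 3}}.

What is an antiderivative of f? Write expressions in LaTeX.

An antiderivative is F(u) = \frac{\sqrt{u^{2} + \frac{3}{2}}}{2}.

The substitution w = u^{2} + \frac{3}{2} works: f is exactly (dF/dw)*(dw/du) for that inner function.
Check: d/du[\frac{\sqrt{u^{2} + \frac{3}{2}}}{2}] = \frac{\sqrt{2} u}{2 \sqrt{2 u^{2} + 3}} = f(u).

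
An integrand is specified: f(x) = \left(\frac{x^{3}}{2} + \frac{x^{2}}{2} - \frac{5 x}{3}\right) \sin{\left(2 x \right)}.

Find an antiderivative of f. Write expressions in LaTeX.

An antiderivative is F(x) = - \frac{x^{3} \cos{\left(2 x \right)}}{4} + \frac{3 x^{2} \sin{\left(2 x \right)}}{8} - \frac{x^{2} \cos{\left(2 x \right)}}{4} + \frac{x \sin{\left(2 x \right)}}{4} + \frac{29 x \cos{\left(2 x \right)}}{24} - \frac{29 \sin{\left(2 x \right)}}{48} + \frac{\cos{\left(2 x \right)}}{8}.

A candidate is checked by its d/dx: the result must match f(x).
Check: d/dx[- \frac{x^{3} \cos{\left(2 x \right)}}{4} + \frac{3 x^{2} \sin{\left(2 x \right)}}{8} - \frac{x^{2} \cos{\left(2 x \right)}}{4} + \frac{x \sin{\left(2 x \right)}}{4} + \frac{29 x \cos{\left(2 x \right)}}{24} - \frac{29 \sin{\left(2 x \right)}}{48} + \frac{\cos{\left(2 x \right)}}{8}] = \frac{x^{3} \sin{\left(2 x \right)}}{2} + \frac{x^{2} \sin{\left(2 x \right)}}{2} - \frac{5 x \sin{\left(2 x \right)}}{3}, which equals f(x).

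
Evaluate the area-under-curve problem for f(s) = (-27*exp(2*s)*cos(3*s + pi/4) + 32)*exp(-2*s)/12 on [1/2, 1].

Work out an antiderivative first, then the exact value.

Antiderivative: F(s) = -(9*exp(2*s)*sin(3*s + pi/4) + 16)*exp(-2*s)/12; value = -4*exp(-2)/3 - 3*sin(pi/4 + 3)/4 + 4*exp(-1)/3 + 3*sin(pi/4 + 3/2)/4

Check any antiderivative F(s) by computing F'(s) and comparing it with f(s).
F(s) = -(9*exp(2*s)*sin(3*s + pi/4) + 16)*exp(-2*s)/12 is an antiderivative of f.
Check: d/ds[-(9*exp(2*s)*sin(3*s + pi/4) + 16)*exp(-2*s)/12] = (-27*exp(2*s)*cos(3*s + pi/4) + 32)*exp(-2*s)/12 = f(s).
F(1) = -4*exp(-2)/3 - 3*sin(pi/4 + 3)/4; F(1/2) = -3*sin(pi/4 + 3/2)/4 - 4*exp(-1)/3.
Integral = F(1) - F(1/2) = -4*exp(-2)/3 - 3*sin(pi/4 + 3)/4 + 4*exp(-1)/3 + 3*sin(pi/4 + 3/2)/4.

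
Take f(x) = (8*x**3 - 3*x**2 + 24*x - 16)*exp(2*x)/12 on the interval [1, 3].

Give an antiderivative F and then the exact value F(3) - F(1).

Antiderivative: F(x) = (16*x**3 - 30*x**2 + 78*x - 71)*exp(2*x)/48; value = 7*exp(2)/48 + 325*exp(6)/48

Recognize the product-rule pattern: f = u'v + uv' with u = x**3/3 - 5*x**2/8 + 13*x/8 - 71/48, v = exp(2*x), so integration by parts undoes it.
F(x) = (16*x**3 - 30*x**2 + 78*x - 71)*exp(2*x)/48 is an antiderivative of f.
Check: d/dx[(16*x**3 - 30*x**2 + 78*x - 71)*exp(2*x)/48] = 2*x**3*exp(2*x)/3 - x**2*exp(2*x)/4 + 2*x*exp(2*x) - 4*exp(2*x)/3, which equals f(x).
F(3) = 325*exp(6)/48; F(1) = -7*exp(2)/48.
Integral = F(3) - F(1) = 7*exp(2)/48 + 325*exp(6)/48.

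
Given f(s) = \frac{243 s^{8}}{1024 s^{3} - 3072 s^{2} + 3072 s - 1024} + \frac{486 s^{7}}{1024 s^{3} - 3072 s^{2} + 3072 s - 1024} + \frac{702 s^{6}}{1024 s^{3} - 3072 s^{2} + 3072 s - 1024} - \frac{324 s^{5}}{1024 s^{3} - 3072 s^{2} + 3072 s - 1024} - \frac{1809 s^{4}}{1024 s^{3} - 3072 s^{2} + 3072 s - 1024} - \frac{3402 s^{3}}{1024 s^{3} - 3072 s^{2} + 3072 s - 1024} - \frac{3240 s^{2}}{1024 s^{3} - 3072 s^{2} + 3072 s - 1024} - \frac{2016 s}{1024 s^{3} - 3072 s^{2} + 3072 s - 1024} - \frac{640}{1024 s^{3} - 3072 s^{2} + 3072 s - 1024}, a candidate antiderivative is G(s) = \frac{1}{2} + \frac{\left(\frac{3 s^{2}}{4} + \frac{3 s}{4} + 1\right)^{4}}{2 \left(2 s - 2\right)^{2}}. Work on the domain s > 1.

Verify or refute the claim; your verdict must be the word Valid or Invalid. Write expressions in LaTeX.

d/ds[G] = \frac{243 s^{8} + 486 s^{7} + 702 s^{6} - 324 s^{5} - 1809 s^{4} - 3402 s^{3} - 3240 s^{2} - 2016 s - 640}{1024 s^{3} - 3072 s^{2} + 3072 s - 1024}
This equals f(s) exactly, so the claim holds.

Valid - differentiating G returns exactly f.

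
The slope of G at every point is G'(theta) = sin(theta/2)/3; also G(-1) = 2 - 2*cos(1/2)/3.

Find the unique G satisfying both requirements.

G(theta) = 2 - 2*cos(theta/2)/3

The proposed G(theta) is checked by its d/dtheta: the result must match the given G'(theta).
A general antiderivative is -2*cos(theta/2)/3 + C.
The condition gives C = 2 - 2*cos(1/2)/3 - (-2*cos(1/2)/3) = 2.
So G(theta) = 2 - 2*cos(theta/2)/3.
Check: d/dtheta[2 - 2*cos(theta/2)/3] = sin(theta/2)/3 = G'(theta).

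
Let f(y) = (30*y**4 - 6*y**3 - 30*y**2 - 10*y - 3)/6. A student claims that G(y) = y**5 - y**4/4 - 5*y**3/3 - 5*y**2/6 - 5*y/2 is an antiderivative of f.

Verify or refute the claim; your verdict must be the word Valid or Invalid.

Invalid: d/dy[G] - f = -2, which is not 0.

d/dy[G] = 5*y**4 - y**3 - 5*y**2 - 5*y/3 - 5/2
d/dy[G] - f(y) = -2 != 0.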